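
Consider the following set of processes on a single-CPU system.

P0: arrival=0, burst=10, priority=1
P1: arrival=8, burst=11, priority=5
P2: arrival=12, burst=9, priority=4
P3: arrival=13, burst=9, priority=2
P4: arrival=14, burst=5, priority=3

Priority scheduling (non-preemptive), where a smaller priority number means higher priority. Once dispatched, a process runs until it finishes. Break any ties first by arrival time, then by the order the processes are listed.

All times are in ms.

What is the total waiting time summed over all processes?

Gantt: | P0 0-10 | P1 10-21 | P3 21-30 | P4 30-35 | P2 35-44 |
Completion: P0=10  P1=21  P2=44  P3=30  P4=35
Turnaround (C−A): P0=10  P1=13  P2=32  P3=17  P4=21
Waiting = turnaround − burst: P0=0, P1=2, P2=23, P3=8, P4=16
Total waiting = 0 + 2 + 23 + 8 + 16 = 49

49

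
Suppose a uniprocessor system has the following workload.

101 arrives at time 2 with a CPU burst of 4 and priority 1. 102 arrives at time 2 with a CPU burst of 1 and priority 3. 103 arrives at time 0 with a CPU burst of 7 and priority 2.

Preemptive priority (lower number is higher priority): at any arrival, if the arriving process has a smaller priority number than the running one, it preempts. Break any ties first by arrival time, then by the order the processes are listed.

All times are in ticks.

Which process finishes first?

101

Timeline: | 103 0-2 | 101 2-6 | 103 6-11 | 102 11-12 |
Completion: 101=6  102=12  103=11
Turnaround (C−A): 101=4  102=10  103=11
Finish order: 101 → 103 → 102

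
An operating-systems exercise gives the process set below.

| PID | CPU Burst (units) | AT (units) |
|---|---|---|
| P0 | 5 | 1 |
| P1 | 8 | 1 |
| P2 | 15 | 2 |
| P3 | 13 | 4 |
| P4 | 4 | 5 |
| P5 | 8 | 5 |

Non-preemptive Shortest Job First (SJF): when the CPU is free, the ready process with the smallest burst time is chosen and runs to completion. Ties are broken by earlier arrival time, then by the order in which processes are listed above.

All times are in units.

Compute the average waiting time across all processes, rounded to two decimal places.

13.67

Timeline: | idle 0-1 | P0 1-6 | P4 6-10 | P1 10-18 | P5 18-26 | P3 26-39 | P2 39-54 |
Completion: P0=6  P1=18  P2=54  P3=39  P4=10  P5=26
Turnaround (C−A): P0=5  P1=17  P2=52  P3=35  P4=5  P5=21
Waiting times: P0=0, P1=9, P2=37, P3=22, P4=1, P5=13
Average waiting = (0+9+37+22+1+13) / 6 = 82/6 = 13.67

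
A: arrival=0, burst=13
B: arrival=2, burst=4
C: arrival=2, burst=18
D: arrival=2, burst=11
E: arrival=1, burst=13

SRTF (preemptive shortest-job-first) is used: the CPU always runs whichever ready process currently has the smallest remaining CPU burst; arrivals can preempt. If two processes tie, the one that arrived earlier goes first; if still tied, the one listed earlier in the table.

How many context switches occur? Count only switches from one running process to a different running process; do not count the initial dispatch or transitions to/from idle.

5

Timeline: | A 0-2 | B 2-6 | A 6-17 | D 17-28 | E 28-41 | C 41-59 |
Completion: A=17  B=6  C=59  D=28  E=41
Turnaround (C−A): A=17  B=4  C=57  D=26  E=40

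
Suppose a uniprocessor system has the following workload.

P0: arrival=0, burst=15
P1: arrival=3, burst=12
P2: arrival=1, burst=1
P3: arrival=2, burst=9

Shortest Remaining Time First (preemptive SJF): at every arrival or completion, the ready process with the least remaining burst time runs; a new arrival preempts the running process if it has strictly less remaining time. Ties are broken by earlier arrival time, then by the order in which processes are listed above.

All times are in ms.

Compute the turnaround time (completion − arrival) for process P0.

37

Schedule: | P0 0-1 | P2 1-2 | P3 2-11 | P1 11-23 | P0 23-37 |
Completion: P0=37  P1=23  P2=2  P3=11
Turnaround (C−A): P0=37  P1=20  P2=1  P3=9
Turnaround(P0) = completion − arrival = 37 − 0 = 37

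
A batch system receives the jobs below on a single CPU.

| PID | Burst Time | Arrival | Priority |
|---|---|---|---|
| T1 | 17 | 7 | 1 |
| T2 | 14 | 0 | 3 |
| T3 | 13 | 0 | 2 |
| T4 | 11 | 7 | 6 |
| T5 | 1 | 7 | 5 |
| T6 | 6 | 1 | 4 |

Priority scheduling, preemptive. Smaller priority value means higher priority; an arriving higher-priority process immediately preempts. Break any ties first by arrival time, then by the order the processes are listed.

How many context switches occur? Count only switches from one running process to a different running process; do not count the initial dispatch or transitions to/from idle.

6

Timeline: | T3 0-7 | T1 7-24 | T3 24-30 | T2 30-44 | T6 44-50 | T5 50-51 | T4 51-62 |
Completion: T1=24  T2=44  T3=30  T4=62  T5=51  T6=50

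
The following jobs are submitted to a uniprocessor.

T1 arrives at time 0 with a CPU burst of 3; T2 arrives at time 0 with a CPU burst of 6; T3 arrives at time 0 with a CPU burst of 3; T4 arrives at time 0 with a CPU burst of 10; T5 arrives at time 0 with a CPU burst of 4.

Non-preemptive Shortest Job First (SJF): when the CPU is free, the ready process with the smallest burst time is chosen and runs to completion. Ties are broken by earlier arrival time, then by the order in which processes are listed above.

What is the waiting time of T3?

3

Schedule: | T1 0-3 | T3 3-6 | T5 6-10 | T2 10-16 | T4 16-26 |
Completion: T1=3  T2=16  T3=6  T4=26  T5=10
Waiting(T3) = turnaround − burst = 6 − 3 = 3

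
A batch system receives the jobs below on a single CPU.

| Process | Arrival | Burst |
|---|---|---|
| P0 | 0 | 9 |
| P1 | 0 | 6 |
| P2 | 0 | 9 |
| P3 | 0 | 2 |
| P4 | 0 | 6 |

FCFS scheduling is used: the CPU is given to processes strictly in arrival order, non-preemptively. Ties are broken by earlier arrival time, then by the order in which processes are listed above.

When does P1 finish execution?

Schedule: | P0 0-9 | P1 9-15 | P2 15-24 | P3 24-26 | P4 26-32 |
Completion: P0=9  P1=15  P2=24  P3=26  P4=32
Turnaround (C−A): P0=9  P1=15  P2=24  P3=26  P4=32

15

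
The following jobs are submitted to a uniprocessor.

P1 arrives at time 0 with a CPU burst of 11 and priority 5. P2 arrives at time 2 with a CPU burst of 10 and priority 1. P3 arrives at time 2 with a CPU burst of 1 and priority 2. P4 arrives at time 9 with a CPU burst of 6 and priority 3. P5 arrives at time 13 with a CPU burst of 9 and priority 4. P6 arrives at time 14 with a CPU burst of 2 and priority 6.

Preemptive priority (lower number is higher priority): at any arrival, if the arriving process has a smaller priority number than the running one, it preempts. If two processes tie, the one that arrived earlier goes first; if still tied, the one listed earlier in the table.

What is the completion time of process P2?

12

Gantt: | P1 0-2 | P2 2-12 | P3 12-13 | P4 13-19 | P5 19-28 | P1 28-37 | P6 37-39 |
Completion: P1=37  P2=12  P3=13  P4=19  P5=28  P6=39
Turnaround (C−A): P1=37  P2=10  P3=11  P4=10  P5=15  P6=25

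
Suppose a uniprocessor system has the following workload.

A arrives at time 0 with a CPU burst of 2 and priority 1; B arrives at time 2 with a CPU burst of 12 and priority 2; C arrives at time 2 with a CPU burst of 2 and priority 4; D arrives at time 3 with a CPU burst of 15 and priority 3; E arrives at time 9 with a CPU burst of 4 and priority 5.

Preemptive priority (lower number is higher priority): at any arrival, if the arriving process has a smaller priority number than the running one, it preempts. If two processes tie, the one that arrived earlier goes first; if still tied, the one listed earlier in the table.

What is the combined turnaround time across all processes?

Gantt: | A 0-2 | B 2-14 | D 14-29 | C 29-31 | E 31-35 |
Completion: A=2  B=14  C=31  D=29  E=35
Turnaround = completion − arrival: A=2, B=12, C=29, D=26, E=26
Total turnaround = 2 + 12 + 29 + 26 + 26 = 95

95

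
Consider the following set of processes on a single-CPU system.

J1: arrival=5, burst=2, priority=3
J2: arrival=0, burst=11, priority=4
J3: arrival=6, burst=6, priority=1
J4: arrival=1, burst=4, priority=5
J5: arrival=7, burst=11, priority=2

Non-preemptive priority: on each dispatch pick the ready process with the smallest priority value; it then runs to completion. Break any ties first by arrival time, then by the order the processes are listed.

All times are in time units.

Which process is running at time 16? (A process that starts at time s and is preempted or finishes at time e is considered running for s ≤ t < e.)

J3

Gantt: | J2 0-11 | J3 11-17 | J5 17-28 | J1 28-30 | J4 30-34 |
Completion: J1=30  J2=11  J3=17  J4=34  J5=28
Turnaround (C−A): J1=25  J2=11  J3=11  J4=33  J5=21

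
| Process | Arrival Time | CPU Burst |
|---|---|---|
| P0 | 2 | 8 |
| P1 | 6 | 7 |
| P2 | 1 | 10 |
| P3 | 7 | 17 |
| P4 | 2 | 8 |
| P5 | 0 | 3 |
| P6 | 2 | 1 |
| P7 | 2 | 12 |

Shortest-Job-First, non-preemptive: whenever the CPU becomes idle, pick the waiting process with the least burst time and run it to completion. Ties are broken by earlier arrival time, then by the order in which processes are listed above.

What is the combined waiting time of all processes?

Timeline: | P5 0-3 | P6 3-4 | P0 4-12 | P1 12-19 | P4 19-27 | P2 27-37 | P7 37-49 | P3 49-66 |
Completion: P0=12  P1=19  P2=37  P3=66  P4=27  P5=3  P6=4  P7=49
Turnaround (C−A): P0=10  P1=13  P2=36  P3=59  P4=25  P5=3  P6=2  P7=47
Waiting = turnaround − burst: P0=2, P1=6, P2=26, P3=42, P4=17, P5=0, P6=1, P7=35
Total waiting = 2 + 6 + 26 + 42 + 17 + 0 + 1 + 35 = 129

129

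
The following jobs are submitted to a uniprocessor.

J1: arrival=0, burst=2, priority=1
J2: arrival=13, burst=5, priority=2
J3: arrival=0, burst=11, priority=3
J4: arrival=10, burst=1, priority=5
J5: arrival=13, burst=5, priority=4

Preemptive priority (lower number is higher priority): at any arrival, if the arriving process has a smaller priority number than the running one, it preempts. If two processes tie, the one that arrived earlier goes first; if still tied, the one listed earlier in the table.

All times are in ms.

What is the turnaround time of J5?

Gantt: | J1 0-2 | J3 2-13 | J2 13-18 | J5 18-23 | J4 23-24 |
Completion: J1=2  J2=18  J3=13  J4=24  J5=23
Turnaround (C−A): J1=2  J2=5  J3=13  J4=14  J5=10
Turnaround(J5) = completion − arrival = 23 − 13 = 10

10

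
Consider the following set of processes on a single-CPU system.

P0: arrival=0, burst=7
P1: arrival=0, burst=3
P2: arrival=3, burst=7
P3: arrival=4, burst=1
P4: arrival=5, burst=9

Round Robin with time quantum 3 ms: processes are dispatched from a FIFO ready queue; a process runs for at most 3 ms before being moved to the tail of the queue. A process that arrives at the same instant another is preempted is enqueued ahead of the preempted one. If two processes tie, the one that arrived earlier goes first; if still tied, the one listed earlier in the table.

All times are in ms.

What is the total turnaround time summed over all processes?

78

Gantt: | P0 0-3 | P1 3-6 | P2 6-9 | P0 9-12 | P3 12-13 | P4 13-16 | P2 16-19 | P0 19-20 | P4 20-23 | P2 23-24 | P4 24-27 |
Completion: P0=20  P1=6  P2=24  P3=13  P4=27
Turnaround = completion − arrival: P0=20, P1=6, P2=21, P3=9, P4=22
Total turnaround = 20 + 6 + 21 + 9 + 22 = 78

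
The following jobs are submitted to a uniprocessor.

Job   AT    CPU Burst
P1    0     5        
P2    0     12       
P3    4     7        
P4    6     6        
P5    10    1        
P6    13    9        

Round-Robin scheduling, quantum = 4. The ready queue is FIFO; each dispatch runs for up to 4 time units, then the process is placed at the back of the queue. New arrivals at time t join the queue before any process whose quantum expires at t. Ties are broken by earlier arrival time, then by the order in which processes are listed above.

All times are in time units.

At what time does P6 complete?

Gantt: | P1 0-4 | P2 4-8 | P3 8-12 | P1 12-13 | P4 13-17 | P2 17-21 | P5 21-22 | P3 22-25 | P6 25-29 | P4 29-31 | P2 31-35 | P6 35-40 |
Completion: P1=13  P2=35  P3=25  P4=31  P5=22  P6=40
Turnaround (C−A): P1=13  P2=35  P3=21  P4=25  P5=12  P6=27

40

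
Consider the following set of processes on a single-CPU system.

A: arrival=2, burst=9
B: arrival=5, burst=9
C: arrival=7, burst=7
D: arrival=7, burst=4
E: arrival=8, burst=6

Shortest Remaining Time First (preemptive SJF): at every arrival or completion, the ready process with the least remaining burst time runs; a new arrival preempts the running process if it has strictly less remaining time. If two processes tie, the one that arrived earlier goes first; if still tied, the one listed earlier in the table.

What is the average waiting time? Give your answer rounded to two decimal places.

Gantt: | idle 0-2 | A 2-11 | D 11-15 | E 15-21 | C 21-28 | B 28-37 |
Completion: A=11  B=37  C=28  D=15  E=21
Waiting times: A=0, B=23, C=14, D=4, E=7
Average waiting = (0+23+14+4+7) / 5 = 48/5 = 9.60

9.60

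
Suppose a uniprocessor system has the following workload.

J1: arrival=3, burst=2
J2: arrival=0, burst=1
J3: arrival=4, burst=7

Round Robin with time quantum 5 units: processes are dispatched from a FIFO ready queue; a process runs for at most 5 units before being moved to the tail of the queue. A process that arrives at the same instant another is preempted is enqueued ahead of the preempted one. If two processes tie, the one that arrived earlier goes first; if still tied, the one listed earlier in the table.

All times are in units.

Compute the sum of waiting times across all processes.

1

Gantt: | J2 0-1 | idle 1-3 | J1 3-5 | J3 5-12 |
Completion: J1=5  J2=1  J3=12
Waiting = turnaround − burst: J1=0, J2=0, J3=1
Total waiting = 0 + 0 + 1 = 1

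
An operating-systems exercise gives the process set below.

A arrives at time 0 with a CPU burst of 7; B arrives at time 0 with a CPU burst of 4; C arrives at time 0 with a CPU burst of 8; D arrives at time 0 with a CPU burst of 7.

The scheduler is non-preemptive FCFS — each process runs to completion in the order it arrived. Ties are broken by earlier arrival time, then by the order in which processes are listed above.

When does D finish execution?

Timeline: | A 0-7 | B 7-11 | C 11-19 | D 19-26 |
Completion: A=7  B=11  C=19  D=26

26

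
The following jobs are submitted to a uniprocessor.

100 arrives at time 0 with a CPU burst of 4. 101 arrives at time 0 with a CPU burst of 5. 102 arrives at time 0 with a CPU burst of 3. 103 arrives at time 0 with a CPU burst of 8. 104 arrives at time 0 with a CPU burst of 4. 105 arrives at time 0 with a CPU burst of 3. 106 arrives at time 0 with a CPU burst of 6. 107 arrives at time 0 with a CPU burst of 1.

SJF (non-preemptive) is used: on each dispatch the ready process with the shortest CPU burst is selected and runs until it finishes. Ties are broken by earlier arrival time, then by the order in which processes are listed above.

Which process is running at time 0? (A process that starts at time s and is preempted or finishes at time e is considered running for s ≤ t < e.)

107

Gantt: | 107 0-1 | 102 1-4 | 105 4-7 | 100 7-11 | 104 11-15 | 101 15-20 | 106 20-26 | 103 26-34 |
Completion: 100=11  101=20  102=4  103=34  104=15  105=7  106=26  107=1
Turnaround (C−A): 100=11  101=20  102=4  103=34  104=15  105=7  106=26  107=1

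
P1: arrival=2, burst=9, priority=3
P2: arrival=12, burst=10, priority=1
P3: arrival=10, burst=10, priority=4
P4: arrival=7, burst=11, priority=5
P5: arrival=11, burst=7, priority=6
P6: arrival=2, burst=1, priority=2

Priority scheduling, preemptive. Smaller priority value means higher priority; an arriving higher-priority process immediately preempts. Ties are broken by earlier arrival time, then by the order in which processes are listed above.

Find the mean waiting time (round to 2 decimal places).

11.67

Gantt: | idle 0-2 | P6 2-3 | P1 3-12 | P2 12-22 | P3 22-32 | P4 32-43 | P5 43-50 |
Completion: P1=12  P2=22  P3=32  P4=43  P5=50  P6=3
Turnaround (C−A): P1=10  P2=10  P3=22  P4=36  P5=39  P6=1
Waiting times: P1=1, P2=0, P3=12, P4=25, P5=32, P6=0
Average waiting = (1+0+12+25+32+0) / 6 = 70/6 = 11.67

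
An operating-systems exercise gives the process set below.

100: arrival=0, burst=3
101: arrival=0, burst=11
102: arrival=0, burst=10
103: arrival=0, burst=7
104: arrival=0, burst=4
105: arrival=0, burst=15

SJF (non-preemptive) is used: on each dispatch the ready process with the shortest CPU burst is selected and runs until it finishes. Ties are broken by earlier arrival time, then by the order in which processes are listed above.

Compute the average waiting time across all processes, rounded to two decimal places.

13.83

Gantt: | 100 0-3 | 104 3-7 | 103 7-14 | 102 14-24 | 101 24-35 | 105 35-50 |
Completion: 100=3  101=35  102=24  103=14  104=7  105=50
Turnaround (C−A): 100=3  101=35  102=24  103=14  104=7  105=50
Waiting times: 100=0, 101=24, 102=14, 103=7, 104=3, 105=35
Average waiting = (0+24+14+7+3+35) / 6 = 83/6 = 13.83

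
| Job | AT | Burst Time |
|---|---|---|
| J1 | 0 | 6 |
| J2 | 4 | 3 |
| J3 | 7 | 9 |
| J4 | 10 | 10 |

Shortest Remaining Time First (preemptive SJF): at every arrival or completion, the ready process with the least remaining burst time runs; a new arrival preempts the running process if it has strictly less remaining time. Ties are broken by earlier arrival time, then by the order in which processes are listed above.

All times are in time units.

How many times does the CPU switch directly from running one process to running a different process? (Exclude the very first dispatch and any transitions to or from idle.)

3

Gantt: | J1 0-6 | J2 6-9 | J3 9-18 | J4 18-28 |
Completion: J1=6  J2=9  J3=18  J4=28
Turnaround (C−A): J1=6  J2=5  J3=11  J4=18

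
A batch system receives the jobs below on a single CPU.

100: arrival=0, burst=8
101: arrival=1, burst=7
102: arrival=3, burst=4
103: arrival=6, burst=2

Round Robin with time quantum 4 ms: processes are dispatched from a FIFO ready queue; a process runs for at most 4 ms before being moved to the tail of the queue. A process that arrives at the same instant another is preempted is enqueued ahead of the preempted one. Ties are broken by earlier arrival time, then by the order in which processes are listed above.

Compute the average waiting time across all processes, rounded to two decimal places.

9.00

Schedule: | 100 0-4 | 101 4-8 | 102 8-12 | 100 12-16 | 103 16-18 | 101 18-21 |
Completion: 100=16  101=21  102=12  103=18
Turnaround (C−A): 100=16  101=20  102=9  103=12
Waiting times: 100=8, 101=13, 102=5, 103=10
Average waiting = (8+13+5+10) / 4 = 36/4 = 9.00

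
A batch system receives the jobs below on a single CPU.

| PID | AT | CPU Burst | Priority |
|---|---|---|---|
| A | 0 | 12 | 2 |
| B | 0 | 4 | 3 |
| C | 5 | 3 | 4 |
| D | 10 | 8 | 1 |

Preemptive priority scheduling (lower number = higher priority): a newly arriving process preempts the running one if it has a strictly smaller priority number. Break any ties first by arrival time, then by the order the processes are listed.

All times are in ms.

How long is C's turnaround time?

Gantt: | A 0-10 | D 10-18 | A 18-20 | B 20-24 | C 24-27 |
Completion: A=20  B=24  C=27  D=18
Turnaround (C−A): A=20  B=24  C=22  D=8
Turnaround(C) = completion − arrival = 27 − 5 = 22

22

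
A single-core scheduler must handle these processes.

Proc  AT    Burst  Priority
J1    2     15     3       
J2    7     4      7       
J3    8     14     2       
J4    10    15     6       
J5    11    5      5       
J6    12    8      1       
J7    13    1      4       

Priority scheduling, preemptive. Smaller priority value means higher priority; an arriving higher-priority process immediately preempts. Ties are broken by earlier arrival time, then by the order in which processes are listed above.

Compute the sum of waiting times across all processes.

173

Timeline: | idle 0-2 | J1 2-8 | J3 8-12 | J6 12-20 | J3 20-30 | J1 30-39 | J7 39-40 | J5 40-45 | J4 45-60 | J2 60-64 |
Completion: J1=39  J2=64  J3=30  J4=60  J5=45  J6=20  J7=40
Turnaround (C−A): J1=37  J2=57  J3=22  J4=50  J5=34  J6=8  J7=27
Waiting = turnaround − burst: J1=22, J2=53, J3=8, J4=35, J5=29, J6=0, J7=26
Total waiting = 22 + 53 + 8 + 35 + 29 + 0 + 26 = 173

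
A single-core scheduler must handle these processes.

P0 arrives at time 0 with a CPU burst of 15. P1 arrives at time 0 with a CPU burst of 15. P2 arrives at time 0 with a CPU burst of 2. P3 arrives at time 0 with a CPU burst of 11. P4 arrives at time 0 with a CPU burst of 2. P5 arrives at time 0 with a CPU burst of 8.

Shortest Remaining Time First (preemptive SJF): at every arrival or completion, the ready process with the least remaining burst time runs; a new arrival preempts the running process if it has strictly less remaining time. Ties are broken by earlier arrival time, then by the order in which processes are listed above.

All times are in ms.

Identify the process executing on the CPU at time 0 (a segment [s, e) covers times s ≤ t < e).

Timeline: | P2 0-2 | P4 2-4 | P5 4-12 | P3 12-23 | P0 23-38 | P1 38-53 |
Completion: P0=38  P1=53  P2=2  P3=23  P4=4  P5=12
Turnaround (C−A): P0=38  P1=53  P2=2  P3=23  P4=4  P5=12

P2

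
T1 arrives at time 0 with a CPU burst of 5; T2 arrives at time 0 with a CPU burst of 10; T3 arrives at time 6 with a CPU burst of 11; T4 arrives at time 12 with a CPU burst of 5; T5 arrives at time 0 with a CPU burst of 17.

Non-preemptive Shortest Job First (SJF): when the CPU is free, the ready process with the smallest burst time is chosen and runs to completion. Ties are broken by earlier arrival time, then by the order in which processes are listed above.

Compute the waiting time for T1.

0

Schedule: | T1 0-5 | T2 5-15 | T4 15-20 | T3 20-31 | T5 31-48 |
Completion: T1=5  T2=15  T3=31  T4=20  T5=48
Turnaround (C−A): T1=5  T2=15  T3=25  T4=8  T5=48
Waiting(T1) = turnaround − burst = 5 − 5 = 0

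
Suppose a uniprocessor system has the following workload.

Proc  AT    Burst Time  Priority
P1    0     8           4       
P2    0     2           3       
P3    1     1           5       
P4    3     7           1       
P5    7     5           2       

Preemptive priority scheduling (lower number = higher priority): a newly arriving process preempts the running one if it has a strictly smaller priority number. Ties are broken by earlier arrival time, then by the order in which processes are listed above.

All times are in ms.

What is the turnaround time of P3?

22

Timeline: | P2 0-2 | P1 2-3 | P4 3-10 | P5 10-15 | P1 15-22 | P3 22-23 |
Completion: P1=22  P2=2  P3=23  P4=10  P5=15
Turnaround (C−A): P1=22  P2=2  P3=22  P4=7  P5=8
Turnaround(P3) = completion − arrival = 23 − 1 = 22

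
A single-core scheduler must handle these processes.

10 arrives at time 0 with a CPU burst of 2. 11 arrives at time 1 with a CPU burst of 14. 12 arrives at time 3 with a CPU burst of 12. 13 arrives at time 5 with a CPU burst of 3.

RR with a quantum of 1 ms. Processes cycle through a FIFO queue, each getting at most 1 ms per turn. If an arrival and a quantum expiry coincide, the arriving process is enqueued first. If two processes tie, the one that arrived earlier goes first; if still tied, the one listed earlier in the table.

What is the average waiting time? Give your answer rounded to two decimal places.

Gantt: | 10 0-1 | 11 1-2 | 10 2-3 | 11 3-4 | 12 4-5 | 11 5-6 | 13 6-7 | 12 7-8 | 11 8-9 | 13 9-10 | 12 10-11 | 11 11-12 | 13 12-13 | 12 13-14 | 11 14-15 | 12 15-16 | 11 16-17 | 12 17-18 | 11 18-19 | 12 19-20 | 11 20-21 | 12 21-22 | 11 22-23 | 12 23-24 | 11 24-25 | 12 25-26 | 11 26-27 | 12 27-28 | 11 28-29 | 12 29-30 | 11 30-31 |
Completion: 10=3  11=31  12=30  13=13
Turnaround (C−A): 10=3  11=30  12=27  13=8
Waiting times: 10=1, 11=16, 12=15, 13=5
Average waiting = (1+16+15+5) / 4 = 37/4 = 9.25

9.25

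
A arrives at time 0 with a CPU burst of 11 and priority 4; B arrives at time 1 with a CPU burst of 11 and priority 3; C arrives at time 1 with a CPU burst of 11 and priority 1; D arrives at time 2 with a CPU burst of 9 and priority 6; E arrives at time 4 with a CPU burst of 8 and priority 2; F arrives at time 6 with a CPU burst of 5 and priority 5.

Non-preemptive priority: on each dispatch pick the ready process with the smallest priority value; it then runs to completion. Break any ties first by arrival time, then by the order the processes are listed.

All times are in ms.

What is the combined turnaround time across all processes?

Timeline: | A 0-11 | C 11-22 | E 22-30 | B 30-41 | F 41-46 | D 46-55 |
Completion: A=11  B=41  C=22  D=55  E=30  F=46
Turnaround (C−A): A=11  B=40  C=21  D=53  E=26  F=40
Turnaround = completion − arrival: A=11, B=40, C=21, D=53, E=26, F=40
Total turnaround = 11 + 40 + 21 + 53 + 26 + 40 = 191

191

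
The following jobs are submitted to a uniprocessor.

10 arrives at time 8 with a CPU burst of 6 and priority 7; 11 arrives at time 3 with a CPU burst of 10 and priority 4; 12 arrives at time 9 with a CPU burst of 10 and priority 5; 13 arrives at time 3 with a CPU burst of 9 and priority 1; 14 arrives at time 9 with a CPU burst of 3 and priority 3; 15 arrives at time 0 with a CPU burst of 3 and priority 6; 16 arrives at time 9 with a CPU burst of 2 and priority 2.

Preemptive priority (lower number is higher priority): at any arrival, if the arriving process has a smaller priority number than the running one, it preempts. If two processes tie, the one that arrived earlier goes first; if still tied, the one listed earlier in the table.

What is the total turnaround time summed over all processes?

Timeline: | 15 0-3 | 13 3-12 | 16 12-14 | 14 14-17 | 11 17-27 | 12 27-37 | 10 37-43 |
Completion: 10=43  11=27  12=37  13=12  14=17  15=3  16=14
Turnaround (C−A): 10=35  11=24  12=28  13=9  14=8  15=3  16=5
Turnaround = completion − arrival: 10=35, 11=24, 12=28, 13=9, 14=8, 15=3, 16=5
Total turnaround = 35 + 24 + 28 + 9 + 8 + 3 + 5 = 112

112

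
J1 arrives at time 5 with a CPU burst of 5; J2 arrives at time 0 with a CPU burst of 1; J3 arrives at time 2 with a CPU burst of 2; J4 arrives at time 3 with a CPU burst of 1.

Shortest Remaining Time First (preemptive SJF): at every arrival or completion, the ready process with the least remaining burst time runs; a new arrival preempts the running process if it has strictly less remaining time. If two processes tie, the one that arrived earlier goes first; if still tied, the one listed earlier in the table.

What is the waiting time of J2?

Gantt: | J2 0-1 | idle 1-2 | J3 2-4 | J4 4-5 | J1 5-10 |
Completion: J1=10  J2=1  J3=4  J4=5
Waiting(J2) = turnaround − burst = 1 − 1 = 0

0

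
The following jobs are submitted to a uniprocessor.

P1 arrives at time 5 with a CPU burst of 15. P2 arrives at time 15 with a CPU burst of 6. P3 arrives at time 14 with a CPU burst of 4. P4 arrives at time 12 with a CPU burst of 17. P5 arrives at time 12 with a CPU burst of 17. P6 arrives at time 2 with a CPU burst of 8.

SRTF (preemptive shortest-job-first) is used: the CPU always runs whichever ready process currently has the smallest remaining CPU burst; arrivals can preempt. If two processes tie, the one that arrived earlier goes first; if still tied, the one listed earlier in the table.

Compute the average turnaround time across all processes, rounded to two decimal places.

24.67

Timeline: | idle 0-2 | P6 2-10 | P1 10-14 | P3 14-18 | P2 18-24 | P1 24-35 | P4 35-52 | P5 52-69 |
Completion: P1=35  P2=24  P3=18  P4=52  P5=69  P6=10
Turnaround (C−A): P1=30  P2=9  P3=4  P4=40  P5=57  P6=8
Turnaround times: P1=30, P2=9, P3=4, P4=40, P5=57, P6=8
Average turnaround = (30+9+4+40+57+8) / 6 = 148/6 = 24.67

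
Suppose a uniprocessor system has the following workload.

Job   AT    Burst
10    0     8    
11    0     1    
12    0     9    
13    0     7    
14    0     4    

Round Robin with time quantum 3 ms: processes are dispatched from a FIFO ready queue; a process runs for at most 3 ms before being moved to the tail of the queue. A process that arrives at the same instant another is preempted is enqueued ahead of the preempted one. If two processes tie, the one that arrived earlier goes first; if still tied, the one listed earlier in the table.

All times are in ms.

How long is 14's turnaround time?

23

Gantt: | 10 0-3 | 11 3-4 | 12 4-7 | 13 7-10 | 14 10-13 | 10 13-16 | 12 16-19 | 13 19-22 | 14 22-23 | 10 23-25 | 12 25-28 | 13 28-29 |
Completion: 10=25  11=4  12=28  13=29  14=23
Turnaround (C−A): 10=25  11=4  12=28  13=29  14=23
Turnaround(14) = completion − arrival = 23 − 0 = 23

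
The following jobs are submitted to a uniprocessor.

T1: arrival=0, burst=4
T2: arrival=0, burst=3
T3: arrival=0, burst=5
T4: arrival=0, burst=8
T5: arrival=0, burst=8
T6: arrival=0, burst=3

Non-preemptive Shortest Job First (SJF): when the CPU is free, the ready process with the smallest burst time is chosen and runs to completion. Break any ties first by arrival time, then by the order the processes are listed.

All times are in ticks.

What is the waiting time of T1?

Timeline: | T2 0-3 | T6 3-6 | T1 6-10 | T3 10-15 | T4 15-23 | T5 23-31 |
Completion: T1=10  T2=3  T3=15  T4=23  T5=31  T6=6
Waiting(T1) = turnaround − burst = 10 − 4 = 6

6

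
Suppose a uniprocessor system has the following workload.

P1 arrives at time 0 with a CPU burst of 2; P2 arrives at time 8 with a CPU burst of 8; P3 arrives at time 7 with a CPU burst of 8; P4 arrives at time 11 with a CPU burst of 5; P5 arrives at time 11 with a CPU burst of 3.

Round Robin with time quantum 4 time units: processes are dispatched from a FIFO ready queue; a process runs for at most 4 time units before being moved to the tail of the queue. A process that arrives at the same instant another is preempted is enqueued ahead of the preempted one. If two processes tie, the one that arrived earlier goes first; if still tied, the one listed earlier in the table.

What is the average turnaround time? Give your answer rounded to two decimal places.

14.80

Timeline: | P1 0-2 | idle 2-7 | P3 7-11 | P2 11-15 | P4 15-19 | P5 19-22 | P3 22-26 | P2 26-30 | P4 30-31 |
Completion: P1=2  P2=30  P3=26  P4=31  P5=22
Turnaround times: P1=2, P2=22, P3=19, P4=20, P5=11
Average turnaround = (2+22+19+20+11) / 5 = 74/5 = 14.80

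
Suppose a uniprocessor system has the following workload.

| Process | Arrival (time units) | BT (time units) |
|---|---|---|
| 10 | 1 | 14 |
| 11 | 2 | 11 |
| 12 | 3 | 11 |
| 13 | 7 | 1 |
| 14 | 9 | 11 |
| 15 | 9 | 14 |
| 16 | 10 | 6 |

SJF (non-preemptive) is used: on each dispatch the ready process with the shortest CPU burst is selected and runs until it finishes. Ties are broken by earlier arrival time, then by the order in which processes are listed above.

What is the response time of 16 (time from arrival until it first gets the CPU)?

Schedule: | idle 0-1 | 10 1-15 | 13 15-16 | 16 16-22 | 11 22-33 | 12 33-44 | 14 44-55 | 15 55-69 |
Completion: 10=15  11=33  12=44  13=16  14=55  15=69  16=22
Response(16) = first start − arrival = 16 − 10 = 6

6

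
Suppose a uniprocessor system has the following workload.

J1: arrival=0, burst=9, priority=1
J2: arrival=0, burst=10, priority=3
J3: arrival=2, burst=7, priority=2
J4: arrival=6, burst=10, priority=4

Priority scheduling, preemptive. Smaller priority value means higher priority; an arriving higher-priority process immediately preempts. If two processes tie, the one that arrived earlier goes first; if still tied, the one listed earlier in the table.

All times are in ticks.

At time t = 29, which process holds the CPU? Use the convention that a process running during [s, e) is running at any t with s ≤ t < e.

Schedule: | J1 0-9 | J3 9-16 | J2 16-26 | J4 26-36 |
Completion: J1=9  J2=26  J3=16  J4=36
Turnaround (C−A): J1=9  J2=26  J3=14  J4=30

J4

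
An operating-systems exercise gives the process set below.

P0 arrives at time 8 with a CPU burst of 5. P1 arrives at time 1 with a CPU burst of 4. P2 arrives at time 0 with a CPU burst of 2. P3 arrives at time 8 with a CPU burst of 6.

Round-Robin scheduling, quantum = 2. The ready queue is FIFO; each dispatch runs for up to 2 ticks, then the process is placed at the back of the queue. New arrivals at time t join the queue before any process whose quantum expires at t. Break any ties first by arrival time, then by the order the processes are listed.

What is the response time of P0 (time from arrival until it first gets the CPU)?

Gantt: | P2 0-2 | P1 2-6 | idle 6-8 | P0 8-10 | P3 10-12 | P0 12-14 | P3 14-16 | P0 16-17 | P3 17-19 |
Completion: P0=17  P1=6  P2=2  P3=19
Response(P0) = first start − arrival = 8 − 8 = 0

0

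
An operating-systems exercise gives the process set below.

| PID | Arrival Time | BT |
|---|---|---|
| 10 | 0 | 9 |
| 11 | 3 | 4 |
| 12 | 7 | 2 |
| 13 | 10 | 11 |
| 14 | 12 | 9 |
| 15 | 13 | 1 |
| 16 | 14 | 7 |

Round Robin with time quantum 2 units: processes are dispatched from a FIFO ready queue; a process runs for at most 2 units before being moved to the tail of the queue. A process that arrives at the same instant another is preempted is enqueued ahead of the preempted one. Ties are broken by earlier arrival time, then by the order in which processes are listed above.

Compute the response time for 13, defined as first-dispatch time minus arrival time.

4

Timeline: | 10 0-4 | 11 4-6 | 10 6-8 | 11 8-10 | 12 10-12 | 10 12-14 | 13 14-16 | 14 16-18 | 15 18-19 | 16 19-21 | 10 21-22 | 13 22-24 | 14 24-26 | 16 26-28 | 13 28-30 | 14 30-32 | 16 32-34 | 13 34-36 | 14 36-38 | 16 38-39 | 13 39-41 | 14 41-42 | 13 42-43 |
Completion: 10=22  11=10  12=12  13=43  14=42  15=19  16=39
Response(13) = first start − arrival = 14 − 10 = 4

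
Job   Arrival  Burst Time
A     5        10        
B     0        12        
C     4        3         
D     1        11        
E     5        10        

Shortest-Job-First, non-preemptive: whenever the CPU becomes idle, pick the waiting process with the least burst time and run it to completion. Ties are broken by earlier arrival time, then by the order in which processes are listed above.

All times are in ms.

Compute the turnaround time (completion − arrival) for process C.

Schedule: | B 0-12 | C 12-15 | A 15-25 | E 25-35 | D 35-46 |
Completion: A=25  B=12  C=15  D=46  E=35
Turnaround (C−A): A=20  B=12  C=11  D=45  E=30
Turnaround(C) = completion − arrival = 15 − 4 = 11

11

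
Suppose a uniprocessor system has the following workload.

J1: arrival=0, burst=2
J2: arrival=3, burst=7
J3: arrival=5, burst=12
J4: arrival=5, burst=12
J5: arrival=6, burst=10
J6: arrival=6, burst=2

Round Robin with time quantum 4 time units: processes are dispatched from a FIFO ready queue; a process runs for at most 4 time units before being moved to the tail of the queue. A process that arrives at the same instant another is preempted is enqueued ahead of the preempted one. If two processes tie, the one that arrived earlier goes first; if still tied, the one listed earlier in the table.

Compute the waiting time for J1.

Gantt: | J1 0-2 | idle 2-3 | J2 3-7 | J3 7-11 | J4 11-15 | J5 15-19 | J6 19-21 | J2 21-24 | J3 24-28 | J4 28-32 | J5 32-36 | J3 36-40 | J4 40-44 | J5 44-46 |
Completion: J1=2  J2=24  J3=40  J4=44  J5=46  J6=21
Waiting(J1) = turnaround − burst = 2 − 2 = 0

0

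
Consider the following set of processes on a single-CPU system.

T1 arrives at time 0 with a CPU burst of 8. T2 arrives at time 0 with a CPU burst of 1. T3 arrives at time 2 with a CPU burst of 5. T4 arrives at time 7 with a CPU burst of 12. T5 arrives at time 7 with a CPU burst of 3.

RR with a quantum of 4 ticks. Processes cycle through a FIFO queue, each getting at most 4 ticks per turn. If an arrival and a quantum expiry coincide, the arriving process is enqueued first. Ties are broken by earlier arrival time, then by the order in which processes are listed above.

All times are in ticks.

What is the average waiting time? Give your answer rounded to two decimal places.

8.60

Schedule: | T1 0-4 | T2 4-5 | T3 5-9 | T1 9-13 | T4 13-17 | T5 17-20 | T3 20-21 | T4 21-29 |
Completion: T1=13  T2=5  T3=21  T4=29  T5=20
Waiting times: T1=5, T2=4, T3=14, T4=10, T5=10
Average waiting = (5+4+14+10+10) / 5 = 43/5 = 8.60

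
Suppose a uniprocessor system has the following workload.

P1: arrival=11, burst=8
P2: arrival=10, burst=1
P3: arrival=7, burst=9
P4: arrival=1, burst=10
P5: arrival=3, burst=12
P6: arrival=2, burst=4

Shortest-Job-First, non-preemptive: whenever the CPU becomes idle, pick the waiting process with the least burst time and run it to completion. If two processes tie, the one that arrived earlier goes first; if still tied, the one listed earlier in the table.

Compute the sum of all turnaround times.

107

Timeline: | idle 0-1 | P4 1-11 | P2 11-12 | P6 12-16 | P1 16-24 | P3 24-33 | P5 33-45 |
Completion: P1=24  P2=12  P3=33  P4=11  P5=45  P6=16
Turnaround (C−A): P1=13  P2=2  P3=26  P4=10  P5=42  P6=14
Turnaround = completion − arrival: P1=13, P2=2, P3=26, P4=10, P5=42, P6=14
Total turnaround = 13 + 2 + 26 + 10 + 42 + 14 = 107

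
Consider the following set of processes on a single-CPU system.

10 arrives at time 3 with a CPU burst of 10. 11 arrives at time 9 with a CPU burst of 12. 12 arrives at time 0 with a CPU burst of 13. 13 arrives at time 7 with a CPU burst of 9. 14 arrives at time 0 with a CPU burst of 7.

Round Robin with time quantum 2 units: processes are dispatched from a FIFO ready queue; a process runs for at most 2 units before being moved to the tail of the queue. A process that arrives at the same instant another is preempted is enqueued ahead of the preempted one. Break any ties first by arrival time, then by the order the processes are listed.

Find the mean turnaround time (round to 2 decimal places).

39.40

Gantt: | 12 0-2 | 14 2-4 | 12 4-6 | 10 6-8 | 14 8-10 | 12 10-12 | 13 12-14 | 10 14-16 | 11 16-18 | 14 18-20 | 12 20-22 | 13 22-24 | 10 24-26 | 11 26-28 | 14 28-29 | 12 29-31 | 13 31-33 | 10 33-35 | 11 35-37 | 12 37-39 | 13 39-41 | 10 41-43 | 11 43-45 | 12 45-46 | 13 46-47 | 11 47-51 |
Completion: 10=43  11=51  12=46  13=47  14=29
Turnaround (C−A): 10=40  11=42  12=46  13=40  14=29
Turnaround times: 10=40, 11=42, 12=46, 13=40, 14=29
Average turnaround = (40+42+46+40+29) / 5 = 197/5 = 39.40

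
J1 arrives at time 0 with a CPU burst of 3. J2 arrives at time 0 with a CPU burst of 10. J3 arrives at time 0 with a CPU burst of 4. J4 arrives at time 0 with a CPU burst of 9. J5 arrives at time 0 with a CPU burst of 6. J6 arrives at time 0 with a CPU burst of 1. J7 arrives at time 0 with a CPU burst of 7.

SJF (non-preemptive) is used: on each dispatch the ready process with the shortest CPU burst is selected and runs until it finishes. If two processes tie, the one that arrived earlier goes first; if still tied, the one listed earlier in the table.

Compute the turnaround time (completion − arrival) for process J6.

Gantt: | J6 0-1 | J1 1-4 | J3 4-8 | J5 8-14 | J7 14-21 | J4 21-30 | J2 30-40 |
Completion: J1=4  J2=40  J3=8  J4=30  J5=14  J6=1  J7=21
Turnaround(J6) = completion − arrival = 1 − 0 = 1

1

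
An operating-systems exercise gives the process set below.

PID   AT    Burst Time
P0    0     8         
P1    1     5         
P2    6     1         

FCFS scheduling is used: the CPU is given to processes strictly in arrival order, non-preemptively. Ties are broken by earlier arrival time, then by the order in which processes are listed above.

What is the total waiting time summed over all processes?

14

Timeline: | P0 0-8 | P1 8-13 | P2 13-14 |
Completion: P0=8  P1=13  P2=14
Turnaround (C−A): P0=8  P1=12  P2=8
Waiting = turnaround − burst: P0=0, P1=7, P2=7
Total waiting = 0 + 7 + 7 = 14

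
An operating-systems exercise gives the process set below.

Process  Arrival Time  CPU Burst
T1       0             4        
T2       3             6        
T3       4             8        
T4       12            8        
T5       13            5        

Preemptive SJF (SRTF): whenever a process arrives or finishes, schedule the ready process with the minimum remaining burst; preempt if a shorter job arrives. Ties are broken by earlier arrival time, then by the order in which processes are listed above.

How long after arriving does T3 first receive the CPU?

6

Timeline: | T1 0-4 | T2 4-10 | T3 10-18 | T5 18-23 | T4 23-31 |
Completion: T1=4  T2=10  T3=18  T4=31  T5=23
Response(T3) = first start − arrival = 10 − 4 = 6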